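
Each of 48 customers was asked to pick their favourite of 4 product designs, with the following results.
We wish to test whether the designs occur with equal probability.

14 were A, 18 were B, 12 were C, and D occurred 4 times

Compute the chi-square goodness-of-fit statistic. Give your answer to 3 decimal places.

8.667

Under H₀ each category has probability 1/4, so each expected count is 48/4 = 12.
χ² = (14−12)²/12 + (18−12)²/12 + (12−12)²/12 + (4−12)²/12
   = 0.3333 + 3.0000 + 0.0000 + 5.3333
Sum = 8.667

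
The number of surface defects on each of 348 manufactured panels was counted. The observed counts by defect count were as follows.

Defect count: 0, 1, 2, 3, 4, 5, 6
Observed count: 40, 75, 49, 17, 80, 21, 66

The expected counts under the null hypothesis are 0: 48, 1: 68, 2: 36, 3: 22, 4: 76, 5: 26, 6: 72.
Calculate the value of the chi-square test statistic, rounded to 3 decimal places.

9.557

cat         O        E   (O−E)²/E
0          40       48     1.3333
1          75       68     0.7206
2          49       36     4.6944
3          17       22     1.1364
4          80       76     0.2105
5          21       26     0.9615
6          66       72     0.5000
Sum = 9.557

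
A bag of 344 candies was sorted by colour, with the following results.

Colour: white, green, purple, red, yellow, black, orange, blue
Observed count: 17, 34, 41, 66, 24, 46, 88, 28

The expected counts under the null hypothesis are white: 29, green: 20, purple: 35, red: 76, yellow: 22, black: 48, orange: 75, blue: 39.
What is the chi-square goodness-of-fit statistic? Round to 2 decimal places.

22.73

white: (17 − 29)²/29 = 144/29 = 4.966
green: (34 − 20)²/20 = 196/20 = 9.800
purple: (41 − 35)²/35 = 36/35 = 1.029
red: (66 − 76)²/76 = 100/76 = 1.316
yellow: (24 − 22)²/22 = 4/22 = 0.182
black: (46 − 48)²/48 = 4/48 = 0.083
orange: (88 − 75)²/75 = 169/75 = 2.253
blue: (28 − 39)²/39 = 121/39 = 3.103
Sum = 22.73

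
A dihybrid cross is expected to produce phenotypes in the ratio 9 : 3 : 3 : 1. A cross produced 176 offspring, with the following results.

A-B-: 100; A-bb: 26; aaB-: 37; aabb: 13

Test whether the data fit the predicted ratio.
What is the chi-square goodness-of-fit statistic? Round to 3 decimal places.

2.343

Ratio total = 16. Expected counts: 176×9/16 = 99, 176×3/16 = 33, 176×3/16 = 33, 176×1/16 = 11.
A-B-: (100 − 99)²/99 = 1/99 = 0.0101
A-bb: (26 − 33)²/33 = 49/33 = 1.4848
aaB-: (37 − 33)²/33 = 16/33 = 0.4848
aabb: (13 − 11)²/11 = 4/11 = 0.3636
Sum = 2.343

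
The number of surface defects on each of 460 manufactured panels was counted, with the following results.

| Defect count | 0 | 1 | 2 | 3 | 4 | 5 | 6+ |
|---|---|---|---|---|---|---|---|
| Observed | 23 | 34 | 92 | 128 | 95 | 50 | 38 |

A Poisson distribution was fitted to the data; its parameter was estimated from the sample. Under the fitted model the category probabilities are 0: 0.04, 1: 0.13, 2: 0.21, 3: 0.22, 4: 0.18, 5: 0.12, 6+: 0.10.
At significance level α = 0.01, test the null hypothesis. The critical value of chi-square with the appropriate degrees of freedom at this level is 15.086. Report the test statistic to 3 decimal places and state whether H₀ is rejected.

23.276; reject

Expected counts E_i = n·p_i: 460×0.04 = 18.4, 460×0.13 = 59.8, 460×0.21 = 96.6, 460×0.22 = 101.2, 460×0.18 = 82.8, 460×0.12 = 55.2, 460×0.10 = 46.
0: (23 − 18.4)²/18.4 = 21.16/18.4 = 1.1500
1: (34 − 59.8)²/59.8 = 665.64/59.8 = 11.1311
2: (92 − 96.6)²/96.6 = 21.16/96.6 = 0.2190
3: (128 − 101.2)²/101.2 = 718.24/101.2 = 7.0972
4: (95 − 82.8)²/82.8 = 148.84/82.8 = 1.7976
5: (50 − 55.2)²/55.2 = 27.04/55.2 = 0.4899
6+: (38 − 46)²/46 = 64/46 = 1.3913
Sum = 23.276
df = 5. Since 23.276 > 15.086, we reject H₀.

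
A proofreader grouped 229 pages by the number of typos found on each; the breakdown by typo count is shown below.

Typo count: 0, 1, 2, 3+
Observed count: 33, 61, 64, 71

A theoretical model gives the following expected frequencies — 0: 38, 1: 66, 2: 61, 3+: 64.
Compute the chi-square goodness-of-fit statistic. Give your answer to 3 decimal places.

1.950

cat         O        E   (O−E)²/E
0          33       38     0.6579
1          61       66     0.3788
2          64       61     0.1475
3+         71       64     0.7656
Sum = 1.950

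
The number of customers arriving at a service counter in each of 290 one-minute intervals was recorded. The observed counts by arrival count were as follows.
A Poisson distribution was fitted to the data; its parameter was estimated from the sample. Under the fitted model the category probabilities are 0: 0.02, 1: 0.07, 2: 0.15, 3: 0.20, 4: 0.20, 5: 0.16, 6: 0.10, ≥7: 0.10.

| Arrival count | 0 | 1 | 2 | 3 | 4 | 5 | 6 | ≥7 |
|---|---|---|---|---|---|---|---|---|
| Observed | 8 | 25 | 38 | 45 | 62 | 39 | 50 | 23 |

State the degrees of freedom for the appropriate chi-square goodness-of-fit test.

6

There are k = 8 categories and 1 parameter estimated from the data, so df = 8 − 1 − 1 = 6.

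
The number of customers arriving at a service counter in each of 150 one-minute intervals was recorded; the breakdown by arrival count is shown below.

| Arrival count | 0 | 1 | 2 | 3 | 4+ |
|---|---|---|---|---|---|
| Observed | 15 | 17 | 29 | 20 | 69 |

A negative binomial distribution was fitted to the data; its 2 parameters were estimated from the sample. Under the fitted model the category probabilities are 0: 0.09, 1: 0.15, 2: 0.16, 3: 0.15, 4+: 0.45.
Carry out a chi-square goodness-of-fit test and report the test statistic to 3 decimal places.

2.864

Expected counts E_i = n·p_i: 150×0.09 = 13.5, 150×0.15 = 22.5, 150×0.16 = 24, 150×0.15 = 22.5, 150×0.45 = 67.5.
cat         O        E   (O−E)²/E
0          15     13.5     0.1667
1          17     22.5     1.3444
2          29       24     1.0417
3          20     22.5     0.2778
4+         69     67.5     0.0333
Sum = 2.864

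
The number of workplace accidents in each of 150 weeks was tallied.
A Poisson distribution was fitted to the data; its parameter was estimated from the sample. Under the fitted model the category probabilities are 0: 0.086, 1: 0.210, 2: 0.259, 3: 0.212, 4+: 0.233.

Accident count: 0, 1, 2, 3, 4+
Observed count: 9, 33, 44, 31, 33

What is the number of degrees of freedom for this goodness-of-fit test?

3

There are k = 5 categories and 1 parameter estimated from the data, so df = 5 − 1 − 1 = 3.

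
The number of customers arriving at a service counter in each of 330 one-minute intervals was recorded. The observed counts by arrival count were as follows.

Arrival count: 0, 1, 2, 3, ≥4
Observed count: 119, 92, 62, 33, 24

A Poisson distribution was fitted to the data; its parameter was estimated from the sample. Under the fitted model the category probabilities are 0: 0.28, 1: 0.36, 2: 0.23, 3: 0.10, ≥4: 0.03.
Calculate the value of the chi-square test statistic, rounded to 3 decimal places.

Expected counts E_i = n·p_i: 330×0.28 = 92.4, 330×0.36 = 118.8, 330×0.23 = 75.9, 330×0.10 = 33, 330×0.03 = 9.9.
0: (119 − 92.4)²/92.4 = 707.56/92.4 = 7.6576
1: (92 − 118.8)²/118.8 = 718.24/118.8 = 6.0458
2: (62 − 75.9)²/75.9 = 193.21/75.9 = 2.5456
3: (33 − 33)²/33 = 0/33 = 0.0000
≥4: (24 − 9.9)²/9.9 = 198.81/9.9 = 20.0818
Sum = 36.331

36.331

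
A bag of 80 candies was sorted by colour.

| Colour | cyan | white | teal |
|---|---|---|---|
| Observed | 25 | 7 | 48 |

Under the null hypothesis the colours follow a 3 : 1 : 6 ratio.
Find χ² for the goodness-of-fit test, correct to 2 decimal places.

0.17

Ratio total = 10. Expected counts: 80×3/10 = 24, 80×1/10 = 8, 80×6/10 = 48.
cat         O        E   (O−E)²/E
cyan       25       24      0.042
white       7        8      0.125
teal       48       48      0.000
Sum = 0.17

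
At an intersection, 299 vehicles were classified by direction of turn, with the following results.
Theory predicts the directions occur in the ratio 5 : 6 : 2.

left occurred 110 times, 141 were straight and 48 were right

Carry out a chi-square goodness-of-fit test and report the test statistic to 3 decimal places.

0.370

Ratio total = 13. Expected counts: 299×5/13 = 115, 299×6/13 = 138, 299×2/13 = 46.
χ² = (110−115)²/115 + (141−138)²/138 + (48−46)²/46
   = 0.2174 + 0.0652 + 0.0870
Sum = 0.370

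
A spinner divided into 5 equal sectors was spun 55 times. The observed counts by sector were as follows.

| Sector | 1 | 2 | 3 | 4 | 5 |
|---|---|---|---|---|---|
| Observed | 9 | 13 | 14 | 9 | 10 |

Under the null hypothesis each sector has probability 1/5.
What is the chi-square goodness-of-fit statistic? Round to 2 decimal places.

2.00

Under H₀ each category has probability 1/5, so each expected count is 55/5 = 11.
χ² = (9−11)²/11 + (13−11)²/11 + (14−11)²/11 + (9−11)²/11 + (10−11)²/11
   = 0.364 + 0.364 + 0.818 + 0.364 + 0.091
Sum = 2.00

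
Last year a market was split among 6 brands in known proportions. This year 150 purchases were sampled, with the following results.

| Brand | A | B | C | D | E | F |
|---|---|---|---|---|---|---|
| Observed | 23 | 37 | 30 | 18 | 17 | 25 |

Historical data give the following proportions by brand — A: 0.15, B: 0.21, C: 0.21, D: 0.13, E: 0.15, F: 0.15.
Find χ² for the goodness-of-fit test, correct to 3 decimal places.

Expected counts E_i = n·p_i: 150×0.15 = 22.5, 150×0.21 = 31.5, 150×0.21 = 31.5, 150×0.13 = 19.5, 150×0.15 = 22.5, 150×0.15 = 22.5.
χ² = (23−22.5)²/22.5 + (37−31.5)²/31.5 + (30−31.5)²/31.5 + (18−19.5)²/19.5 + (17−22.5)²/22.5 + (25−22.5)²/22.5
   = 0.0111 + 0.9603 + 0.0714 + 0.1154 + 1.3444 + 0.2778
Sum = 2.780

2.780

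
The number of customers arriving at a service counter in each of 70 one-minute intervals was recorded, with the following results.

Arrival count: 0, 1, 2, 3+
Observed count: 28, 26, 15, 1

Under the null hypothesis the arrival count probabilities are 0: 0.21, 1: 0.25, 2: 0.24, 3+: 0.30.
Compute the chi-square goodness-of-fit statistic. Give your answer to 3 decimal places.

Expected counts E_i = n·p_i: 70×0.21 = 14.7, 70×0.25 = 17.5, 70×0.24 = 16.8, 70×0.30 = 21.
χ² = (28−14.7)²/14.7 + (26−17.5)²/17.5 + (15−16.8)²/16.8 + (1−21)²/21
   = 12.0333 + 4.1286 + 0.1929 + 19.0476
Sum = 35.402

35.402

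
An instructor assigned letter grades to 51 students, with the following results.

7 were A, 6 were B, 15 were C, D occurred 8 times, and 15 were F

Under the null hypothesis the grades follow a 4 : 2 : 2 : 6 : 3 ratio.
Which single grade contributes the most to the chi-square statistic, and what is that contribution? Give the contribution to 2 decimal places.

C, 13.50

Ratio total = 17. Expected counts: 51×4/17 = 12, 51×2/17 = 6, 51×2/17 = 6, 51×6/17 = 18, 51×3/17 = 9.
A: (7 − 12)²/12 = 25/12 = 2.083
B: (6 − 6)²/6 = 0/6 = 0.000
C: (15 − 6)²/6 = 81/6 = 13.500
D: (8 − 18)²/18 = 100/18 = 5.556
F: (15 − 9)²/9 = 36/9 = 4.000
The largest term is for C: 13.50.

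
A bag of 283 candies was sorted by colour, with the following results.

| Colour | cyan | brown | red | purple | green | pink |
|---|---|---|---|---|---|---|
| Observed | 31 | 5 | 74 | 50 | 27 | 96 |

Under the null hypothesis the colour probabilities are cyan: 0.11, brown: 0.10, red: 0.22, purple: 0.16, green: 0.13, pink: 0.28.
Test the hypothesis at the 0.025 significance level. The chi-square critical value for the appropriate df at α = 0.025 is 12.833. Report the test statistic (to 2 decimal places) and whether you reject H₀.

Expected counts E_i = n·p_i: 283×0.11 = 31.13, 283×0.10 = 28.3, 283×0.22 = 62.26, 283×0.16 = 45.28, 283×0.13 = 36.79, 283×0.28 = 79.24.
χ² = (31−31.13)²/31.13 + (5−28.3)²/28.3 + (74−62.26)²/62.26 + (50−45.28)²/45.28 + (27−36.79)²/36.79 + (96−79.24)²/79.24
   = 0.001 + 19.183 + 2.214 + 0.492 + 2.605 + 3.545
Sum = 28.04
df = 5. Since 28.04 > 12.833, we reject H₀.

28.04; reject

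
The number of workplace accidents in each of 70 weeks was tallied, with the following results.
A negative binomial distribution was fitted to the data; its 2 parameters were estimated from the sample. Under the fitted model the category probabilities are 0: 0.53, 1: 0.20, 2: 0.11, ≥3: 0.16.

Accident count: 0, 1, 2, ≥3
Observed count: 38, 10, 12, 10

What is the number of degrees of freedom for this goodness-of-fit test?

There are k = 4 categories and 2 parameters estimated from the data, so df = 4 − 1 − 2 = 1.

1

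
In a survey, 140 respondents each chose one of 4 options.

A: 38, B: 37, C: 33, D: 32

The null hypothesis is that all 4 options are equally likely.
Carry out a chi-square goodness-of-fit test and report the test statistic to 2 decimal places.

Expected count for each of the 4 categories: 140/4 = 35.
cat         O        E   (O−E)²/E
A          38       35      0.257
B          37       35      0.114
C          33       35      0.114
D          32       35      0.257
Sum = 0.74

0.74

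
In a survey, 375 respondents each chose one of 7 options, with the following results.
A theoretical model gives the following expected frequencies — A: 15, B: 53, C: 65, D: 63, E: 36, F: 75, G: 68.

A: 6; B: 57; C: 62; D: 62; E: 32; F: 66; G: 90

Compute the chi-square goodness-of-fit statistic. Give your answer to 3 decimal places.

A: (6 − 15)²/15 = 81/15 = 5.4000
B: (57 − 53)²/53 = 16/53 = 0.3019
C: (62 − 65)²/65 = 9/65 = 0.1385
D: (62 − 63)²/63 = 1/63 = 0.0159
E: (32 − 36)²/36 = 16/36 = 0.4444
F: (66 − 75)²/75 = 81/75 = 1.0800
G: (90 − 68)²/68 = 484/68 = 7.1176
Sum = 14.498

14.498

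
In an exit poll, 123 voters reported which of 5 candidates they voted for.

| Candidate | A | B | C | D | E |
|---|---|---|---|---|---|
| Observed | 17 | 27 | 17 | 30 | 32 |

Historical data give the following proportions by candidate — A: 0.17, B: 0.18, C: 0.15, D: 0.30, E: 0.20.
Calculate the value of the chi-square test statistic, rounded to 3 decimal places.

5.428

Expected counts E_i = n·p_i: 123×0.17 = 20.91, 123×0.18 = 22.14, 123×0.15 = 18.45, 123×0.30 = 36.9, 123×0.20 = 24.6.
cat         O        E   (O−E)²/E
A          17    20.91     0.7311
B          27    22.14     1.0668
C          17    18.45     0.1140
D          30     36.9     1.2902
E          32     24.6     2.2260
Sum = 5.428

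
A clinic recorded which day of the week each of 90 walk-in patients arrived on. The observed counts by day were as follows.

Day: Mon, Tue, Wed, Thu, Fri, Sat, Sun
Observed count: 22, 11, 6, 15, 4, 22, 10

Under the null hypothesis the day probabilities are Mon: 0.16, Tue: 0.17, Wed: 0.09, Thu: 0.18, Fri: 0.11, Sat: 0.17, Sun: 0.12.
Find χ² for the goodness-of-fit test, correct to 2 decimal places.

Expected counts E_i = n·p_i: 90×0.16 = 14.4, 90×0.17 = 15.3, 90×0.09 = 8.1, 90×0.18 = 16.2, 90×0.11 = 9.9, 90×0.17 = 15.3, 90×0.12 = 10.8.
Mon: (22 − 14.4)²/14.4 = 57.76/14.4 = 4.011
Tue: (11 − 15.3)²/15.3 = 18.49/15.3 = 1.208
Wed: (6 − 8.1)²/8.1 = 4.41/8.1 = 0.544
Thu: (15 − 16.2)²/16.2 = 1.44/16.2 = 0.089
Fri: (4 − 9.9)²/9.9 = 34.81/9.9 = 3.516
Sat: (22 − 15.3)²/15.3 = 44.89/15.3 = 2.934
Sun: (10 − 10.8)²/10.8 = 0.64/10.8 = 0.059
Sum = 12.36

12.36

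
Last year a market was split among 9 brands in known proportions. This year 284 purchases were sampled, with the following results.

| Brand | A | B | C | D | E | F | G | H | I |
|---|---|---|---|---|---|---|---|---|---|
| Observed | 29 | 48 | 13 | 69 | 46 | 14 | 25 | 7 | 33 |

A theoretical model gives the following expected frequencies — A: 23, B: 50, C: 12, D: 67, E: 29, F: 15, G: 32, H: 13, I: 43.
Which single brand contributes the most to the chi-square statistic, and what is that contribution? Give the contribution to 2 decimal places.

A: (29 − 23)²/23 = 36/23 = 1.565
B: (48 − 50)²/50 = 4/50 = 0.080
C: (13 − 12)²/12 = 1/12 = 0.083
D: (69 − 67)²/67 = 4/67 = 0.060
E: (46 − 29)²/29 = 289/29 = 9.966
F: (14 − 15)²/15 = 1/15 = 0.067
G: (25 − 32)²/32 = 49/32 = 1.531
H: (7 − 13)²/13 = 36/13 = 2.769
I: (33 − 43)²/43 = 100/43 = 2.326
The largest term is for E: 9.97.

E, 9.97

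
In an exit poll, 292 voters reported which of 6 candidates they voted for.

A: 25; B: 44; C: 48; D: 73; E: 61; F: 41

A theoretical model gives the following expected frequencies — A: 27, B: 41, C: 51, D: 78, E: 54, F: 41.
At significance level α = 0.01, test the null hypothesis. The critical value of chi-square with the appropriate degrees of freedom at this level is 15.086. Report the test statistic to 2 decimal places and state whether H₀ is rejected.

χ² = (25−27)²/27 + (44−41)²/41 + (48−51)²/51 + (73−78)²/78 + (61−54)²/54 + (41−41)²/41
   = 0.148 + 0.220 + 0.176 + 0.321 + 0.907 + 0.000
Sum = 1.77
df = 5. Since 1.77 < 15.086, we do not reject H₀.

1.77; do not reject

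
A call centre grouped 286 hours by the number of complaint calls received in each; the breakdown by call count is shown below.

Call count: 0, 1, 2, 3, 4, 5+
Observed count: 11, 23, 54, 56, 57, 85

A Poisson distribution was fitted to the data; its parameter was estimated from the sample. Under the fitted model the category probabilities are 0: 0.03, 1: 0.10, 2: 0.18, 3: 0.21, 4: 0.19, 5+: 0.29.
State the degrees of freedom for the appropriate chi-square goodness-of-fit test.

4

There are k = 6 categories and 1 parameter estimated from the data, so df = 6 − 1 − 1 = 4.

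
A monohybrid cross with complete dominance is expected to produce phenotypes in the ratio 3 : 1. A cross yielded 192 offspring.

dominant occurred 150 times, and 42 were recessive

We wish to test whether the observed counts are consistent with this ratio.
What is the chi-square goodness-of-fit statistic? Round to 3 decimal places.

Ratio total = 4. Expected counts: 192×3/4 = 144, 192×1/4 = 48.
cat            O        E   (O−E)²/E
dominant     150      144     0.2500
recessive     42       48     0.7500
Sum = 1.000

1.000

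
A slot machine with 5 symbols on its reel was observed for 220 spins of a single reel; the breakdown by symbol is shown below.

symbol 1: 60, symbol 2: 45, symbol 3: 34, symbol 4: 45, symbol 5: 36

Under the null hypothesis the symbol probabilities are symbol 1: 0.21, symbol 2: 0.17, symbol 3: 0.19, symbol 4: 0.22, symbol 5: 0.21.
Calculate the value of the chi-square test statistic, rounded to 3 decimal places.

9.613

Expected counts E_i = n·p_i: 220×0.21 = 46.2, 220×0.17 = 37.4, 220×0.19 = 41.8, 220×0.22 = 48.4, 220×0.21 = 46.2.
cat           O        E   (O−E)²/E
symbol 1     60     46.2     4.1221
symbol 2     45     37.4     1.5444
symbol 3     34     41.8     1.4555
symbol 4     45     48.4     0.2388
symbol 5     36     46.2     2.2519
Sum = 9.613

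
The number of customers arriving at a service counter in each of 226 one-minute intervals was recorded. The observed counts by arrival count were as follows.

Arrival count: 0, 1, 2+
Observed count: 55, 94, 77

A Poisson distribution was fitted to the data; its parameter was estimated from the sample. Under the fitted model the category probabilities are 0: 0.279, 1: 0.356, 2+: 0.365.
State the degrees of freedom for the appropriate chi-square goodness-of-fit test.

1

There are k = 3 categories and 1 parameter estimated from the data, so df = 3 − 1 − 1 = 1.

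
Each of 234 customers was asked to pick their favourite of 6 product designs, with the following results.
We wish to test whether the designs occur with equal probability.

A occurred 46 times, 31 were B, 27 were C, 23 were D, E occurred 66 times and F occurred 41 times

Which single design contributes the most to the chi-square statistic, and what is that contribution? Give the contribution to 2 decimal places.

Expected count for each of the 6 categories: 234/6 = 39.
cat         O        E   (O−E)²/E
A          46       39      1.256
B          31       39      1.641
C          27       39      3.692
D          23       39      6.564
E          66       39     18.692
F          41       39      0.103
The largest term is for E: 18.69.

E, 18.69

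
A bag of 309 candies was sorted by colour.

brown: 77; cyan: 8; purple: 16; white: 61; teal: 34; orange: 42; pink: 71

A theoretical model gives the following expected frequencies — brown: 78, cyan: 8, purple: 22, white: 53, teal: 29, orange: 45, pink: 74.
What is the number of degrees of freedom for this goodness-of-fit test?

6

There are k = 7 categories and no parameters were estimated from the data, so df = 7 − 1 = 6.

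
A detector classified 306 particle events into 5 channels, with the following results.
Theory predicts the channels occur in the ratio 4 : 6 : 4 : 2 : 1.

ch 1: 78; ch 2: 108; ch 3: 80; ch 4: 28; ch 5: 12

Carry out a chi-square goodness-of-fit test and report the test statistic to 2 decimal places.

Ratio total = 17. Expected counts: 306×4/17 = 72, 306×6/17 = 108, 306×4/17 = 72, 306×2/17 = 36, 306×1/17 = 18.
ch 1: (78 − 72)²/72 = 36/72 = 0.500
ch 2: (108 − 108)²/108 = 0/108 = 0.000
ch 3: (80 − 72)²/72 = 64/72 = 0.889
ch 4: (28 − 36)²/36 = 64/36 = 1.778
ch 5: (12 − 18)²/18 = 36/18 = 2.000
Sum = 5.17

5.17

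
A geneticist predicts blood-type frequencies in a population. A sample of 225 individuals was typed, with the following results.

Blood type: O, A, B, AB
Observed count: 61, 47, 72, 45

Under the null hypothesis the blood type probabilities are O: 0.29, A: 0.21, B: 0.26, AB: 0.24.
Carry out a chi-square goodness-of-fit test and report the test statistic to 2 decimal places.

Expected counts E_i = n·p_i: 225×0.29 = 65.25, 225×0.21 = 47.25, 225×0.26 = 58.5, 225×0.24 = 54.
O: (61 − 65.25)²/65.25 = 18.0625/65.25 = 0.277
A: (47 − 47.25)²/47.25 = 0.0625/47.25 = 0.001
B: (72 − 58.5)²/58.5 = 182.25/58.5 = 3.115
AB: (45 − 54)²/54 = 81/54 = 1.500
Sum = 4.89

4.89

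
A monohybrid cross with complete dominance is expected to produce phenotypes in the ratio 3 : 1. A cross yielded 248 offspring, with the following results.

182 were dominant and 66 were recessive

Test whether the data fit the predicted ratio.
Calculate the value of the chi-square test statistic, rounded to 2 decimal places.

Ratio total = 4. Expected counts: 248×3/4 = 186, 248×1/4 = 62.
cat            O        E   (O−E)²/E
dominant     182      186      0.086
recessive     66       62      0.258
Sum = 0.34

0.34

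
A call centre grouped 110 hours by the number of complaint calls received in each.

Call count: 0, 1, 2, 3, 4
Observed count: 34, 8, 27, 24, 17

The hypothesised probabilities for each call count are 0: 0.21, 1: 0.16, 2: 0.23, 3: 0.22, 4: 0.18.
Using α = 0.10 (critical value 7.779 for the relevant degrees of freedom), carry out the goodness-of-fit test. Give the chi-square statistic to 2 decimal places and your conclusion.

Expected counts E_i = n·p_i: 110×0.21 = 23.1, 110×0.16 = 17.6, 110×0.23 = 25.3, 110×0.22 = 24.2, 110×0.18 = 19.8.
cat         O        E   (O−E)²/E
0          34     23.1      5.143
1           8     17.6      5.236
2          27     25.3      0.114
3          24     24.2      0.002
4          17     19.8      0.396
Sum = 10.89
df = 4. Since 10.89 > 7.779, we reject H₀.

10.89; reject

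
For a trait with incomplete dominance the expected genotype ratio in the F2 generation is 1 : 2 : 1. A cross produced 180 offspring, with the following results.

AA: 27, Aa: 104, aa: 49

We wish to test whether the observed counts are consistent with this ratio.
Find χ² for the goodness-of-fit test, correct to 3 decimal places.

Ratio total = 4. Expected counts: 180×1/4 = 45, 180×2/4 = 90, 180×1/4 = 45.
cat         O        E   (O−E)²/E
AA         27       45     7.2000
Aa        104       90     2.1778
aa         49       45     0.3556
Sum = 9.733

9.733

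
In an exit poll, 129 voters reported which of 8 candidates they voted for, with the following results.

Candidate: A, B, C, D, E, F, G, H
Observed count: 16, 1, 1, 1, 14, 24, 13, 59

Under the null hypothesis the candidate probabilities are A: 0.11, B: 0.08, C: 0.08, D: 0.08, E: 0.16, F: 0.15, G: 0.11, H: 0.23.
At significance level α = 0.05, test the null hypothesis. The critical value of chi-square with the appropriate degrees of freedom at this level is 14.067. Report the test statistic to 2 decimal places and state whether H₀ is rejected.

57.83; reject

Expected counts E_i = n·p_i: 129×0.11 = 14.19, 129×0.08 = 10.32, 129×0.08 = 10.32, 129×0.08 = 10.32, 129×0.16 = 20.64, 129×0.15 = 19.35, 129×0.11 = 14.19, 129×0.23 = 29.67.
cat         O        E   (O−E)²/E
A          16    14.19      0.231
B           1    10.32      8.417
C           1    10.32      8.417
D           1    10.32      8.417
E          14    20.64      2.136
F          24    19.35      1.117
G          13    14.19      0.100
H          59    29.67     28.994
Sum = 57.83
df = 7. Since 57.83 > 14.067, we reject H₀.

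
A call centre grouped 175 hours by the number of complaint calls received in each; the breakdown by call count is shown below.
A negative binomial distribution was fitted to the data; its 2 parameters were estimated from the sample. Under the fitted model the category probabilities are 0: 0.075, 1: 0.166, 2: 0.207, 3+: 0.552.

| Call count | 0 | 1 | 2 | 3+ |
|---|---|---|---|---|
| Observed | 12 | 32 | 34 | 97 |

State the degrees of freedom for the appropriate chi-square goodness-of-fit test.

1

There are k = 4 categories and 2 parameters estimated from the data, so df = 4 − 1 − 2 = 1.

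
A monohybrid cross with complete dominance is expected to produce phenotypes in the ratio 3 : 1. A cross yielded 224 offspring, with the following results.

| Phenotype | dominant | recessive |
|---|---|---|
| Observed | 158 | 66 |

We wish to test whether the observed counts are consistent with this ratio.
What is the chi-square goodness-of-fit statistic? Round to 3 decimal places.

Ratio total = 4. Expected counts: 224×3/4 = 168, 224×1/4 = 56.
χ² = (158−168)²/168 + (66−56)²/56
   = 0.5952 + 1.7857
Sum = 2.381

2.381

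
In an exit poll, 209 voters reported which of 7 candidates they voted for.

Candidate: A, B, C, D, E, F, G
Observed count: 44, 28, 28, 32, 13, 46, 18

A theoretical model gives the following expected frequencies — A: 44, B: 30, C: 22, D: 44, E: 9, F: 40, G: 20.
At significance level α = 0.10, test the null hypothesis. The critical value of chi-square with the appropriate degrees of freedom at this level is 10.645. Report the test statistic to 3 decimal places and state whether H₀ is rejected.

A: (44 − 44)²/44 = 0/44 = 0.0000
B: (28 − 30)²/30 = 4/30 = 0.1333
C: (28 − 22)²/22 = 36/22 = 1.6364
D: (32 − 44)²/44 = 144/44 = 3.2727
E: (13 − 9)²/9 = 16/9 = 1.7778
F: (46 − 40)²/40 = 36/40 = 0.9000
G: (18 − 20)²/20 = 4/20 = 0.2000
Sum = 7.920
df = 6. Since 7.920 < 10.645, we do not reject H₀.

7.920; do not reject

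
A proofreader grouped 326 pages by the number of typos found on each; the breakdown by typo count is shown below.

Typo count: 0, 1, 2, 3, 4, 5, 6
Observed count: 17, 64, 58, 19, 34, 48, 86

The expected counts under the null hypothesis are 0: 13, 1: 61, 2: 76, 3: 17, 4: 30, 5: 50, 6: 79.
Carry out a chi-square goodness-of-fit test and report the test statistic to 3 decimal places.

0: (17 − 13)²/13 = 16/13 = 1.2308
1: (64 − 61)²/61 = 9/61 = 0.1475
2: (58 − 76)²/76 = 324/76 = 4.2632
3: (19 − 17)²/17 = 4/17 = 0.2353
4: (34 − 30)²/30 = 16/30 = 0.5333
5: (48 − 50)²/50 = 4/50 = 0.0800
6: (86 − 79)²/79 = 49/79 = 0.6203
Sum = 7.110

7.110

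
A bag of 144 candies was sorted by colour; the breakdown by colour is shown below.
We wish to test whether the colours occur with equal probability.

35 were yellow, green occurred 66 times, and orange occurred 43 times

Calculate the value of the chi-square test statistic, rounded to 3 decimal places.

10.792

Under H₀ each category has probability 1/3, so each expected count is 144/3 = 48.
yellow: (35 − 48)²/48 = 169/48 = 3.5208
green: (66 − 48)²/48 = 324/48 = 6.7500
orange: (43 − 48)²/48 = 25/48 = 0.5208
Sum = 10.792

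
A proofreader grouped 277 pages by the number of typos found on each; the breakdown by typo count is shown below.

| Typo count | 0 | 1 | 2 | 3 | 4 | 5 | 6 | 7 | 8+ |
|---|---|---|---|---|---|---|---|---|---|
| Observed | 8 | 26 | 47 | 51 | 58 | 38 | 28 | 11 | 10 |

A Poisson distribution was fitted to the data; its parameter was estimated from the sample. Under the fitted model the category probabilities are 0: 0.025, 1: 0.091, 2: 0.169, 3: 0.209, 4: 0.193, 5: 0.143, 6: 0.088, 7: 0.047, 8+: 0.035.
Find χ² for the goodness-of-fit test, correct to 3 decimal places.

Expected counts E_i = n·p_i: 277×0.025 = 6.925, 277×0.091 = 25.207, 277×0.169 = 46.813, 277×0.209 = 57.893, 277×0.193 = 53.461, 277×0.143 = 39.611, 277×0.088 = 24.376, 277×0.047 = 13.019, 277×0.035 = 9.695.
0: (8 − 6.925)²/6.925 = 1.155625/6.925 = 0.1669
1: (26 − 25.207)²/25.207 = 0.628849/25.207 = 0.0249
2: (47 − 46.813)²/46.813 = 0.034969/46.813 = 0.0007
3: (51 − 57.893)²/57.893 = 47.513449/57.893 = 0.8207
4: (58 − 53.461)²/53.461 = 20.602521/53.461 = 0.3854
5: (38 − 39.611)²/39.611 = 2.595321/39.611 = 0.0655
6: (28 − 24.376)²/24.376 = 13.133376/24.376 = 0.5388
7: (11 − 13.019)²/13.019 = 4.076361/13.019 = 0.3131
8+: (10 − 9.695)²/9.695 = 0.093025/9.695 = 0.0096
Sum = 2.326

2.326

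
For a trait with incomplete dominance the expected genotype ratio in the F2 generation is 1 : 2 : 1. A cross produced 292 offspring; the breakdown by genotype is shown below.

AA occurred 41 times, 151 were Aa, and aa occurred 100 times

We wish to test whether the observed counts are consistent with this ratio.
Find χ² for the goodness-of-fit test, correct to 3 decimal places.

Ratio total = 4. Expected counts: 292×1/4 = 73, 292×2/4 = 146, 292×1/4 = 73.
χ² = (41−73)²/73 + (151−146)²/146 + (100−73)²/73
   = 14.0274 + 0.1712 + 9.9863
Sum = 24.185

24.185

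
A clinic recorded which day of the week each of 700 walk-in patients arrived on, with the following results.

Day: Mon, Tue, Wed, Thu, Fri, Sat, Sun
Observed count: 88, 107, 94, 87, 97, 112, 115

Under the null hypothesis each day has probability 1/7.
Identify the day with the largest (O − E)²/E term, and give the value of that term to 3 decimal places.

Sun, 2.250

Under H₀ each category has probability 1/7, so each expected count is 700/7 = 100.
χ² = (88−100)²/100 + (107−100)²/100 + (94−100)²/100 + (87−100)²/100 + (97−100)²/100 + (112−100)²/100 + (115−100)²/100
   = 1.4400 + 0.4900 + 0.3600 + 1.6900 + 0.0900 + 1.4400 + 2.2500
The largest term is for Sun: 2.250.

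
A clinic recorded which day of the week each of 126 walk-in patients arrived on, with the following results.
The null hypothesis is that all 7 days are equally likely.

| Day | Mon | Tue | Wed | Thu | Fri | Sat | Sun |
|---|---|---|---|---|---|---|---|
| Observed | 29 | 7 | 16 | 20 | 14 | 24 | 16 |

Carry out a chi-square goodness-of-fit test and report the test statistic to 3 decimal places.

17.000

Expected count for each of the 7 categories: 126/7 = 18.
Mon: (29 − 18)²/18 = 121/18 = 6.7222
Tue: (7 − 18)²/18 = 121/18 = 6.7222
Wed: (16 − 18)²/18 = 4/18 = 0.2222
Thu: (20 − 18)²/18 = 4/18 = 0.2222
Fri: (14 − 18)²/18 = 16/18 = 0.8889
Sat: (24 − 18)²/18 = 36/18 = 2.0000
Sun: (16 − 18)²/18 = 4/18 = 0.2222
Sum = 17.000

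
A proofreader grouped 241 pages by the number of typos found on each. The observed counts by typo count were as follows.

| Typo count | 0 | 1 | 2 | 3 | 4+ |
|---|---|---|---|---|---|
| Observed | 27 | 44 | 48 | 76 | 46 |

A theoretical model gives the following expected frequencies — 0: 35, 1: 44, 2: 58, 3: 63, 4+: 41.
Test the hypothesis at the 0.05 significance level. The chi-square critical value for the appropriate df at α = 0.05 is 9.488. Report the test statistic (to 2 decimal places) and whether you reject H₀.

0: (27 − 35)²/35 = 64/35 = 1.829
1: (44 − 44)²/44 = 0/44 = 0.000
2: (48 − 58)²/58 = 100/58 = 1.724
3: (76 − 63)²/63 = 169/63 = 2.683
4+: (46 − 41)²/41 = 25/41 = 0.610
Sum = 6.85
df = 4. Since 6.85 < 9.488, we do not reject H₀.

6.85; do not reject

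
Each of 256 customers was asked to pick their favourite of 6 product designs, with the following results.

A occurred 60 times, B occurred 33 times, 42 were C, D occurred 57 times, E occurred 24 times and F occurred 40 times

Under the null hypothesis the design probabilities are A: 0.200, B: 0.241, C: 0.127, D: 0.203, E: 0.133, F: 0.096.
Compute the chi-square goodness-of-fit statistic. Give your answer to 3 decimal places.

30.761

Expected counts E_i = n·p_i: 256×0.200 = 51.2, 256×0.241 = 61.696, 256×0.127 = 32.512, 256×0.203 = 51.968, 256×0.133 = 34.048, 256×0.096 = 24.576.
A: (60 − 51.2)²/51.2 = 77.44/51.2 = 1.5125
B: (33 − 61.696)²/61.696 = 823.460416/61.696 = 13.3471
C: (42 − 32.512)²/32.512 = 90.022144/32.512 = 2.7689
D: (57 − 51.968)²/51.968 = 25.321024/51.968 = 0.4872
E: (24 − 34.048)²/34.048 = 100.962304/34.048 = 2.9653
F: (40 − 24.576)²/24.576 = 237.899776/24.576 = 9.6802
Sum = 30.761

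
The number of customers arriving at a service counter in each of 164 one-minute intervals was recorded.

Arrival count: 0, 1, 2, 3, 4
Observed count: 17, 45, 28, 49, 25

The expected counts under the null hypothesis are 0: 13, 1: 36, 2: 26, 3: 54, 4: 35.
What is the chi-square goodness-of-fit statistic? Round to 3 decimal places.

6.955

χ² = (17−13)²/13 + (45−36)²/36 + (28−26)²/26 + (49−54)²/54 + (25−35)²/35
   = 1.2308 + 2.2500 + 0.1538 + 0.4630 + 2.8571
Sum = 6.955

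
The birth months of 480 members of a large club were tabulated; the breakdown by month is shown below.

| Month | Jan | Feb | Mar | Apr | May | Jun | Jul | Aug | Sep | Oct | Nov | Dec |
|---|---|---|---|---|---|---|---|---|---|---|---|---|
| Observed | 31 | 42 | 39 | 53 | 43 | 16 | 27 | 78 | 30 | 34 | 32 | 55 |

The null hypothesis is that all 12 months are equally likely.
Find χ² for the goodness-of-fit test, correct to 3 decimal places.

71.950

Under H₀ each category has probability 1/12, so each expected count is 480/12 = 40.
cat         O        E   (O−E)²/E
Jan        31       40     2.0250
Feb        42       40     0.1000
Mar        39       40     0.0250
Apr        53       40     4.2250
May        43       40     0.2250
Jun        16       40    14.4000
Jul        27       40     4.2250
Aug        78       40    36.1000
Sep        30       40     2.5000
Oct        34       40     0.9000
Nov        32       40     1.6000
Dec        55       40     5.6250
Sum = 71.950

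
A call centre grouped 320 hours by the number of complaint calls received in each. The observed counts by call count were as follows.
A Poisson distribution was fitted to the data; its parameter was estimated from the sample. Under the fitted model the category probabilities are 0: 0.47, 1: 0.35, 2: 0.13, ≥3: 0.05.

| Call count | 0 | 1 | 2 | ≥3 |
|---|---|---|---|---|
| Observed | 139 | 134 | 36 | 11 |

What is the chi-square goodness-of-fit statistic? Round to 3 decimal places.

Expected counts E_i = n·p_i: 320×0.47 = 150.4, 320×0.35 = 112, 320×0.13 = 41.6, 320×0.05 = 16.
0: (139 − 150.4)²/150.4 = 129.96/150.4 = 0.8641
1: (134 − 112)²/112 = 484/112 = 4.3214
2: (36 − 41.6)²/41.6 = 31.36/41.6 = 0.7538
≥3: (11 − 16)²/16 = 25/16 = 1.5625
Sum = 7.502

7.502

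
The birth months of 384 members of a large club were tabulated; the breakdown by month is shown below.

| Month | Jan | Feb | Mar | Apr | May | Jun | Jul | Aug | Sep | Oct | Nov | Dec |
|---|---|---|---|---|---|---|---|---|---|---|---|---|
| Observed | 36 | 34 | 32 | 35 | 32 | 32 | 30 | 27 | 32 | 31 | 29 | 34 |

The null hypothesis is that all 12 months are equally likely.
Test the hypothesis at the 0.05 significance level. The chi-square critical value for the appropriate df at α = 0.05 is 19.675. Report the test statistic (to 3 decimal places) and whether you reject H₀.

Expected count for each of the 12 categories: 384/12 = 32.
cat         O        E   (O−E)²/E
Jan        36       32     0.5000
Feb        34       32     0.1250
Mar        32       32     0.0000
Apr        35       32     0.2813
May        32       32     0.0000
Jun        32       32     0.0000
Jul        30       32     0.1250
Aug        27       32     0.7813
Sep        32       32     0.0000
Oct        31       32     0.0313
Nov        29       32     0.2813
Dec        34       32     0.1250
Sum = 2.250
df = 11. Since 2.250 < 19.675, we do not reject H₀.

2.250; do not reject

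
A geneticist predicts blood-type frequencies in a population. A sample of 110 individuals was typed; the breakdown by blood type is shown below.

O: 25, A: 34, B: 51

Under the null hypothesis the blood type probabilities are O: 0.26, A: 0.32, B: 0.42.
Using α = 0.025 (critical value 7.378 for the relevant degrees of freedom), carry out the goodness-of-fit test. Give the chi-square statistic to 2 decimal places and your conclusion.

0.99; do not reject

Expected counts E_i = n·p_i: 110×0.26 = 28.6, 110×0.32 = 35.2, 110×0.42 = 46.2.
cat         O        E   (O−E)²/E
O          25     28.6      0.453
A          34     35.2      0.041
B          51     46.2      0.499
Sum = 0.99
df = 2. Since 0.99 < 7.378, we do not reject H₀.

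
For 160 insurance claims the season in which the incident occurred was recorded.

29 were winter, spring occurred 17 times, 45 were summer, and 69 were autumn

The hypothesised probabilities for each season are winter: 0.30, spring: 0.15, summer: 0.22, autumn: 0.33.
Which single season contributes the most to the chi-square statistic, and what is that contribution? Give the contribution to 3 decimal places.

winter, 7.521

Expected counts E_i = n·p_i: 160×0.30 = 48, 160×0.15 = 24, 160×0.22 = 35.2, 160×0.33 = 52.8.
χ² = (29−48)²/48 + (17−24)²/24 + (45−35.2)²/35.2 + (69−52.8)²/52.8
   = 7.5208 + 2.0417 + 2.7284 + 4.9705
The largest term is for winter: 7.521.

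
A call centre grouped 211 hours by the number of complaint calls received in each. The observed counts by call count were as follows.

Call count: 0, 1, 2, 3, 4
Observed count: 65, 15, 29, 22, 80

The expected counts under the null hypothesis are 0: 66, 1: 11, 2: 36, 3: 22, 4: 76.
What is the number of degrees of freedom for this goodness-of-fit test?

4

There are k = 5 categories and no parameters were estimated from the data, so df = 5 − 1 = 4.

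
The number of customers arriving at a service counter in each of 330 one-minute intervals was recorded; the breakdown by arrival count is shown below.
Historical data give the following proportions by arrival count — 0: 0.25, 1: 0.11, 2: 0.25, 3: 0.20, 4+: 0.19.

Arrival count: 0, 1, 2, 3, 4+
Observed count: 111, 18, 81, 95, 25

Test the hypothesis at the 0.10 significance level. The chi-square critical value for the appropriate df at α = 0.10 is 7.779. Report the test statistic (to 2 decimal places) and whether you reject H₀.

Expected counts E_i = n·p_i: 330×0.25 = 82.5, 330×0.11 = 36.3, 330×0.25 = 82.5, 330×0.20 = 66, 330×0.19 = 62.7.
χ² = (111−82.5)²/82.5 + (18−36.3)²/36.3 + (81−82.5)²/82.5 + (95−66)²/66 + (25−62.7)²/62.7
   = 9.845 + 9.226 + 0.027 + 12.742 + 22.668
Sum = 54.51
df = 4. Since 54.51 > 7.779, we reject H₀.

54.51; reject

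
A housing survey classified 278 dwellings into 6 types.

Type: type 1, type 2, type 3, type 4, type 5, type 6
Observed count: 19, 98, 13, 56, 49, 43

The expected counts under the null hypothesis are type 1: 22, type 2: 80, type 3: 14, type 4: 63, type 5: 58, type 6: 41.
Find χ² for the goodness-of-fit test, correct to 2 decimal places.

type 1: (19 − 22)²/22 = 9/22 = 0.409
type 2: (98 − 80)²/80 = 324/80 = 4.050
type 3: (13 − 14)²/14 = 1/14 = 0.071
type 4: (56 − 63)²/63 = 49/63 = 0.778
type 5: (49 − 58)²/58 = 81/58 = 1.397
type 6: (43 − 41)²/41 = 4/41 = 0.098
Sum = 6.80

6.80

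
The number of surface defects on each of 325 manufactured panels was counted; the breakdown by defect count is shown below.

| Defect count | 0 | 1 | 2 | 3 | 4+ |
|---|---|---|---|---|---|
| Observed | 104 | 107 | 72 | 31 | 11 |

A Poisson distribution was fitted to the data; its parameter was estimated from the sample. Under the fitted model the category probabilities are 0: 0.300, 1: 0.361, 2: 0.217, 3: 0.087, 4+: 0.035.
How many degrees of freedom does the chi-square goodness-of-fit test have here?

3

There are k = 5 categories and 1 parameter estimated from the data, so df = 5 − 1 − 1 = 3.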